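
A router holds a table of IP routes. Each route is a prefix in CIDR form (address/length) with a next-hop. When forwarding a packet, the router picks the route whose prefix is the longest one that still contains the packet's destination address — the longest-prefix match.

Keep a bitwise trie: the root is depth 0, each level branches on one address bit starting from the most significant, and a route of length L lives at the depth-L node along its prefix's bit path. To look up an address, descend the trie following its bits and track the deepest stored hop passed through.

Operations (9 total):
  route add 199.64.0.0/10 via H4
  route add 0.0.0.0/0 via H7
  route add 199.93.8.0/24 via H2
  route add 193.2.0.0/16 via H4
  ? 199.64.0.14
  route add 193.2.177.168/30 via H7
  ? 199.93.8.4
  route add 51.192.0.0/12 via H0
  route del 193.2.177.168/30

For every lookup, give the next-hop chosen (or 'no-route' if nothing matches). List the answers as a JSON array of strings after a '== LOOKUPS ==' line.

Apply in order:
  add 199.64.0.0/10 -> H4 at depth 10
  add 0.0.0.0/0 -> H7 at depth 0
  add 199.93.8.0/24 -> H2 at depth 24
  add 193.2.0.0/16 -> H4 at depth 16
  Q 199.64.0.14: descend 11000111010 ; hops seen [H7,H4] ; pick H4
  add 193.2.177.168/30 -> H7 at depth 30
  Q 199.93.8.4: descend 110001110101110100001000 ; hops seen [H7,H4,H2] ; pick H2
  add 51.192.0.0/12 -> H0 at depth 12
  del 193.2.177.168/30 (clear depth 30)

== LOOKUPS ==
["H4","H2"]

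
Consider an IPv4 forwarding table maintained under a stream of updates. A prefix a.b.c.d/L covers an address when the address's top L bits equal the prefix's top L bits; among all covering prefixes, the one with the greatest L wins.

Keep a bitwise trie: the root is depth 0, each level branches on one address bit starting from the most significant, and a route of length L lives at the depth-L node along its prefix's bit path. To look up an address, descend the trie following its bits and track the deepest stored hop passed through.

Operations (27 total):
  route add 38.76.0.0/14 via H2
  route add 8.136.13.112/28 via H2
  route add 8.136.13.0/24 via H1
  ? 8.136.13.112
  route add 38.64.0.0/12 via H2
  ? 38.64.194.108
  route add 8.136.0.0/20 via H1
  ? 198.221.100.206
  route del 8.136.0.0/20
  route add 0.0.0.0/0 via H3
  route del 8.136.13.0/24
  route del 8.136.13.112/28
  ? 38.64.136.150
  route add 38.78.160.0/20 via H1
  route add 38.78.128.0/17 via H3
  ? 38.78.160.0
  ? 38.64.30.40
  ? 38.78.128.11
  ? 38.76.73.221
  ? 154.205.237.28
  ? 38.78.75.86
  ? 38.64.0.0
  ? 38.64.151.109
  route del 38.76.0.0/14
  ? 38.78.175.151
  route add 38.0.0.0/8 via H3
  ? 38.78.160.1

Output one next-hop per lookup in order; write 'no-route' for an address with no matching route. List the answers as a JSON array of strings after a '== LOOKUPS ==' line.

Trace:
  add 38.76.0.0/14 -> H2 at depth 14
  add 8.136.13.112/28 -> H2 at depth 28
  add 8.136.13.0/24 -> H1 at depth 24
  Q 8.136.13.112: descend 0000100010001000000011010111 ; hops seen [H1,H2] ; pick H2
  add 38.64.0.0/12 -> H2 at depth 12
  Q 38.64.194.108: descend 001001100100 ; hops seen [H2] ; pick H2
  add 8.136.0.0/20 -> H1 at depth 20
  Q 198.221.100.206: descend ε ; hops seen [∅] ; pick no-route
  - 8.136.0.0/20 clear@20
  add 0.0.0.0/0 -> H3 at depth 0
  - 8.136.13.0/24 clear@24
  - 8.136.13.112/28 clear@28
  Q 38.64.136.150: descend 001001100100 ; hops seen [H3,H2] ; pick H2
  add 38.78.160.0/20 -> H1 at depth 20
  add 38.78.128.0/17 -> H3 at depth 17
  Q 38.78.160.0: descend 00100110010011101010 ; hops seen [H3,H2,H2,H3,H1] ; pick H1
  Q 38.64.30.40: descend 001001100100 ; hops seen [H3,H2] ; pick H2
  Q 38.78.128.11: descend 001001100100111010 ; hops seen [H3,H2,H2,H3] ; pick H3
  Q 38.76.73.221: descend 00100110010011 ; hops seen [H3,H2,H2] ; pick H2
  Q 154.205.237.28: descend ε ; hops seen [H3] ; pick H3
  Q 38.78.75.86: descend 0010011001001110 ; hops seen [H3,H2,H2] ; pick H2
  Q 38.64.0.0: descend 001001100100 ; hops seen [H3,H2] ; pick H2
  Q 38.64.151.109: descend 001001100100 ; hops seen [H3,H2] ; pick H2
  - 38.76.0.0/14 clear@14
  Q 38.78.175.151: descend 00100110010011101010 ; hops seen [H3,H2,H3,H1] ; pick H1
  add 38.0.0.0/8 -> H3 at depth 8
  Q 38.78.160.1: descend 00100110010011101010 ; hops seen [H3,H3,H2,H3,H1] ; pick H1

== LOOKUPS ==
["H2","H2","no-route","H2","H1","H2","H3","H2","H3","H2","H2","H2","H1","H1"]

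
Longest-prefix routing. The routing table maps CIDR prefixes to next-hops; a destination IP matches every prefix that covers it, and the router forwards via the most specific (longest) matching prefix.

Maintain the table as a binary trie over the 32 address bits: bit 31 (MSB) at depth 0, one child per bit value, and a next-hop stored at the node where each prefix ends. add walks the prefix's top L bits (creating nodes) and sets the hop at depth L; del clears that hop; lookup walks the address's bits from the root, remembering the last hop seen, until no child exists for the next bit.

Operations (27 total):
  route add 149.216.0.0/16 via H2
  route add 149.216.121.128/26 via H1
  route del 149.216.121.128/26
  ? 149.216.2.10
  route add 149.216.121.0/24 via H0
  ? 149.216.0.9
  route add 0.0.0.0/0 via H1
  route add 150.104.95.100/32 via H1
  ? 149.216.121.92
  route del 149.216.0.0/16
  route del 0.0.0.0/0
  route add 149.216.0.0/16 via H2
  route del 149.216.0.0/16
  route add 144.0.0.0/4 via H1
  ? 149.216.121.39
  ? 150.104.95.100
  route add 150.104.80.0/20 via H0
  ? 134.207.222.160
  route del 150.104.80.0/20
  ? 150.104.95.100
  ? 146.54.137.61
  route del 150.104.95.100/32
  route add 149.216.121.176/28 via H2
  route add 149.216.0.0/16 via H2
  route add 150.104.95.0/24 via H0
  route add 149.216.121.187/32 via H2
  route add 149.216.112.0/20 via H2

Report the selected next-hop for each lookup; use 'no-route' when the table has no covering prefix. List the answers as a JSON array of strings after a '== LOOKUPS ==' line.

Process each operation:
  add 149.216.0.0/16 -> H2 at depth 16
  add 149.216.121.128/26 -> H1 at depth 26
  - 149.216.121.128/26 clear@26
  lookup 149.216.2.10: bits 10010101110110000 walk d0:-→d1:-→d2:-→d3:-→d4:-→d5:-→d6:-→d7:-→d8:-→d9:-→d10:-→d11:-→d12:-→d13:-→d14:-→d15:-→d16:H2→d17:- -> H2
  add 149.216.121.0/24 -> H0 at depth 24
  lookup 149.216.0.9: bits 10010101110110000 walk d0:-→d1:-→d2:-→d3:-→d4:-→d5:-→d6:-→d7:-→d8:-→d9:-→d10:-→d11:-→d12:-→d13:-→d14:-→d15:-→d16:H2→d17:- -> H2
  add 0.0.0.0/0 -> H1 at depth 0
  add 150.104.95.100/32 -> H1 at depth 32
  lookup 149.216.121.92: bits 100101011101100001111001 walk d0:H1→d1:-→d2:-→d3:-→d4:-→d5:-→d6:-→d7:-→d8:-→d9:-→d10:-→d11:-→d12:-→d13:-→d14:-→d15:-→d16:H2→d17:-→d18:-→d19:-→d20:-→d21:-→d22:-→d23:-→d24:H0 -> H0
  - 149.216.0.0/16 clear@16
  - 0.0.0.0/0 clear@0
  add 149.216.0.0/16 -> H2 at depth 16
  - 149.216.0.0/16 clear@16
  add 144.0.0.0/4 -> H1 at depth 4
  lookup 149.216.121.39: bits 100101011101100001111001 walk d0:-→d1:-→d2:-→d3:-→d4:H1→d5:-→d6:-→d7:-→d8:-→d9:-→d10:-→d11:-→d12:-→d13:-→d14:-→d15:-→d16:-→d17:-→d18:-→d19:-→d20:-→d21:-→d22:-→d23:-→d24:H0 -> H0
  lookup 150.104.95.100: bits 10010110011010000101111101100100 walk d0:-→d1:-→d2:-→d3:-→d4:H1→d5:-→d6:-→d7:-→d8:-→d9:-→d10:-→d11:-→d12:-→d13:-→d14:-→d15:-→d16:-→d17:-→d18:-→d19:-→d20:-→d21:-→d22:-→d23:-→d24:-→d25:-→d26:-→d27:-→d28:-→d29:-→d30:-→d31:-→d32:H1 -> H1
  add 150.104.80.0/20 -> H0 at depth 20
  lookup 134.207.222.160: bits 100 walk d0:-→d1:-→d2:-→d3:- -> no-route
  - 150.104.80.0/20 clear@20
  lookup 150.104.95.100: bits 10010110011010000101111101100100 walk d0:-→d1:-→d2:-→d3:-→d4:H1→d5:-→d6:-→d7:-→d8:-→d9:-→d10:-→d11:-→d12:-→d13:-→d14:-→d15:-→d16:-→d17:-→d18:-→d19:-→d20:-→d21:-→d22:-→d23:-→d24:-→d25:-→d26:-→d27:-→d28:-→d29:-→d30:-→d31:-→d32:H1 -> H1
  lookup 146.54.137.61: bits 10010 walk d0:-→d1:-→d2:-→d3:-→d4:H1→d5:- -> H1
  - 150.104.95.100/32 clear@32
  add 149.216.121.176/28 -> H2 at depth 28
  add 149.216.0.0/16 -> H2 at depth 16
  add 150.104.95.0/24 -> H0 at depth 24
  add 149.216.121.187/32 -> H2 at depth 32
  add 149.216.112.0/20 -> H2 at depth 20

== LOOKUPS ==
["H2","H2","H0","H0","H1","no-route","H1","H1"]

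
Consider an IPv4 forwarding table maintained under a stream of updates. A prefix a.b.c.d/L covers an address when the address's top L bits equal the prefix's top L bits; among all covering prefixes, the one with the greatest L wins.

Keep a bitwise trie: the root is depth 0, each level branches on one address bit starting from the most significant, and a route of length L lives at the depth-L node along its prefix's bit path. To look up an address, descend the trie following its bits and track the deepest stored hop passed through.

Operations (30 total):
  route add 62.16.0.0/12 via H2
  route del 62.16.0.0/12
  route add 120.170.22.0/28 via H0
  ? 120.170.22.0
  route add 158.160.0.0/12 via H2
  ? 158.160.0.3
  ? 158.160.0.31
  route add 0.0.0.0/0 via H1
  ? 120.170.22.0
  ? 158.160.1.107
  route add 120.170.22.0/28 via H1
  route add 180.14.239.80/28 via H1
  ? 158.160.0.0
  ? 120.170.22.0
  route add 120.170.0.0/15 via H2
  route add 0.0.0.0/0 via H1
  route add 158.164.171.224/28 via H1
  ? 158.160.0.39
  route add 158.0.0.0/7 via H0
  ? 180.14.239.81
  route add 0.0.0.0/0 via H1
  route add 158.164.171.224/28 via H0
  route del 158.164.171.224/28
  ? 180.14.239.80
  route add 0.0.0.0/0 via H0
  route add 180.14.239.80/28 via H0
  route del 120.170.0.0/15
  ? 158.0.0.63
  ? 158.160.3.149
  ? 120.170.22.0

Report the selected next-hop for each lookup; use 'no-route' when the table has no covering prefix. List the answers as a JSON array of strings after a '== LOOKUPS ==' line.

Apply in order:
  + 62.16.0.0/12 (H2) depth=12
  del 62.16.0.0/12 (clear depth 12)
  + 120.170.22.0/28 (H0) depth=28
  ? 120.170.22.0  path d0:-→d1:-→d2:-→d3:-→d4:-→d5:-→d6:-→d7:-→d8:-→d9:-→d10:-→d11:-→d12:-→d13:-→d14:-→d15:-→d16:-→d17:-→d18:-→d19:-→d20:-→d21:-→d22:-→d23:-→d24:-→d25:-→d26:-→d27:-→d28:H0  best=H0
  + 158.160.0.0/12 (H2) depth=12
  ? 158.160.0.3  path d0:-→d1:-→d2:-→d3:-→d4:-→d5:-→d6:-→d7:-→d8:-→d9:-→d10:-→d11:-→d12:H2  best=H2
  ? 158.160.0.31  path d0:-→d1:-→d2:-→d3:-→d4:-→d5:-→d6:-→d7:-→d8:-→d9:-→d10:-→d11:-→d12:H2  best=H2
  + 0.0.0.0/0 (H1) depth=0
  ? 120.170.22.0  path d0:H1→d1:-→d2:-→d3:-→d4:-→d5:-→d6:-→d7:-→d8:-→d9:-→d10:-→d11:-→d12:-→d13:-→d14:-→d15:-→d16:-→d17:-→d18:-→d19:-→d20:-→d21:-→d22:-→d23:-→d24:-→d25:-→d26:-→d27:-→d28:H0  best=H0
  ? 158.160.1.107  path d0:H1→d1:-→d2:-→d3:-→d4:-→d5:-→d6:-→d7:-→d8:-→d9:-→d10:-→d11:-→d12:H2  best=H2
  + 120.170.22.0/28 (H1) depth=28
  + 180.14.239.80/28 (H1) depth=28
  ? 158.160.0.0  path d0:H1→d1:-→d2:-→d3:-→d4:-→d5:-→d6:-→d7:-→d8:-→d9:-→d10:-→d11:-→d12:H2  best=H2
  ? 120.170.22.0  path d0:H1→d1:-→d2:-→d3:-→d4:-→d5:-→d6:-→d7:-→d8:-→d9:-→d10:-→d11:-→d12:-→d13:-→d14:-→d15:-→d16:-→d17:-→d18:-→d19:-→d20:-→d21:-→d22:-→d23:-→d24:-→d25:-→d26:-→d27:-→d28:H1  best=H1
  + 120.170.0.0/15 (H2) depth=15
  + 0.0.0.0/0 (H1) depth=0
  + 158.164.171.224/28 (H1) depth=28
  ? 158.160.0.39  path d0:H1→d1:-→d2:-→d3:-→d4:-→d5:-→d6:-→d7:-→d8:-→d9:-→d10:-→d11:-→d12:H2→d13:-  best=H2
  + 158.0.0.0/7 (H0) depth=7
  ? 180.14.239.81  path d0:H1→d1:-→d2:-→d3:-→d4:-→d5:-→d6:-→d7:-→d8:-→d9:-→d10:-→d11:-→d12:-→d13:-→d14:-→d15:-→d16:-→d17:-→d18:-→d19:-→d20:-→d21:-→d22:-→d23:-→d24:-→d25:-→d26:-→d27:-→d28:H1  best=H1
  + 0.0.0.0/0 (H1) depth=0
  + 158.164.171.224/28 (H0) depth=28
  del 158.164.171.224/28 (clear depth 28)
  ? 180.14.239.80  path d0:H1→d1:-→d2:-→d3:-→d4:-→d5:-→d6:-→d7:-→d8:-→d9:-→d10:-→d11:-→d12:-→d13:-→d14:-→d15:-→d16:-→d17:-→d18:-→d19:-→d20:-→d21:-→d22:-→d23:-→d24:-→d25:-→d26:-→d27:-→d28:H1  best=H1
  + 0.0.0.0/0 (H0) depth=0
  + 180.14.239.80/28 (H0) depth=28
  del 120.170.0.0/15 (clear depth 15)
  ? 158.0.0.63  path d0:H0→d1:-→d2:-→d3:-→d4:-→d5:-→d6:-→d7:H0→d8:-  best=H0
  ? 158.160.3.149  path d0:H0→d1:-→d2:-→d3:-→d4:-→d5:-→d6:-→d7:H0→d8:-→d9:-→d10:-→d11:-→d12:H2→d13:-  best=H2
  ? 120.170.22.0  path d0:H0→d1:-→d2:-→d3:-→d4:-→d5:-→d6:-→d7:-→d8:-→d9:-→d10:-→d11:-→d12:-→d13:-→d14:-→d15:-→d16:-→d17:-→d18:-→d19:-→d20:-→d21:-→d22:-→d23:-→d24:-→d25:-→d26:-→d27:-→d28:H1  best=H1

== LOOKUPS ==
["H0","H2","H2","H0","H2","H2","H1","H2","H1","H1","H0","H2","H1"]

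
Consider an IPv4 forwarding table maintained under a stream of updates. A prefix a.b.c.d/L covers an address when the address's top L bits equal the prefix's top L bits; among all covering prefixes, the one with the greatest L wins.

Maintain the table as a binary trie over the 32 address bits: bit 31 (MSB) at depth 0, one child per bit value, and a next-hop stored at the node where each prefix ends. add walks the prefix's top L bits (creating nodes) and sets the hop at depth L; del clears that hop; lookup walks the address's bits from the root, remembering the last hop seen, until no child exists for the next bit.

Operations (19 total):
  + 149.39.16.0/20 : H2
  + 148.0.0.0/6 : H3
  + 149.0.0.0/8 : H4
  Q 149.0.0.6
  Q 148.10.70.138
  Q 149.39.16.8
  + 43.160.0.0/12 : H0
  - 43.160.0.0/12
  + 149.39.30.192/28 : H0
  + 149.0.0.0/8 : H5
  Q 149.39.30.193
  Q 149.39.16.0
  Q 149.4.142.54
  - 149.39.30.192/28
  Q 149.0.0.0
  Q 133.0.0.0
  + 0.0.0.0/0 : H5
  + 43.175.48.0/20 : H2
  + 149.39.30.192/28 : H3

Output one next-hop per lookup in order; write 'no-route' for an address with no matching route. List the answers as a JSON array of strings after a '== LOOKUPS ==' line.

Process each operation:
  + 149.39.16.0/20 (H2) depth=20
  + 148.0.0.0/6 (H3) depth=6
  + 149.0.0.0/8 (H4) depth=8
  Q 149.0.0.6: descend 1001010100 ; hops seen [H3,H4] ; pick H4
  Q 148.10.70.138: descend 1001010 ; hops seen [H3] ; pick H3
  Q 149.39.16.8: descend 10010101001001110001 ; hops seen [H3,H4,H2] ; pick H2
  + 43.160.0.0/12 (H0) depth=12
  - 43.160.0.0/12 clear@12
  + 149.39.30.192/28 (H0) depth=28
  + 149.0.0.0/8 (H5) depth=8
  Q 149.39.30.193: descend 1001010100100111000111101100 ; hops seen [H3,H5,H2,H0] ; pick H0
  Q 149.39.16.0: descend 10010101001001110001 ; hops seen [H3,H5,H2] ; pick H2
  Q 149.4.142.54: descend 1001010100 ; hops seen [H3,H5] ; pick H5
  - 149.39.30.192/28 clear@28
  Q 149.0.0.0: descend 1001010100 ; hops seen [H3,H5] ; pick H5
  Q 133.0.0.0: descend 100 ; hops seen [∅] ; pick no-route
  + 0.0.0.0/0 (H5) depth=0
  + 43.175.48.0/20 (H2) depth=20
  + 149.39.30.192/28 (H3) depth=28

== LOOKUPS ==
["H4","H3","H2","H0","H2","H5","H5","no-route"]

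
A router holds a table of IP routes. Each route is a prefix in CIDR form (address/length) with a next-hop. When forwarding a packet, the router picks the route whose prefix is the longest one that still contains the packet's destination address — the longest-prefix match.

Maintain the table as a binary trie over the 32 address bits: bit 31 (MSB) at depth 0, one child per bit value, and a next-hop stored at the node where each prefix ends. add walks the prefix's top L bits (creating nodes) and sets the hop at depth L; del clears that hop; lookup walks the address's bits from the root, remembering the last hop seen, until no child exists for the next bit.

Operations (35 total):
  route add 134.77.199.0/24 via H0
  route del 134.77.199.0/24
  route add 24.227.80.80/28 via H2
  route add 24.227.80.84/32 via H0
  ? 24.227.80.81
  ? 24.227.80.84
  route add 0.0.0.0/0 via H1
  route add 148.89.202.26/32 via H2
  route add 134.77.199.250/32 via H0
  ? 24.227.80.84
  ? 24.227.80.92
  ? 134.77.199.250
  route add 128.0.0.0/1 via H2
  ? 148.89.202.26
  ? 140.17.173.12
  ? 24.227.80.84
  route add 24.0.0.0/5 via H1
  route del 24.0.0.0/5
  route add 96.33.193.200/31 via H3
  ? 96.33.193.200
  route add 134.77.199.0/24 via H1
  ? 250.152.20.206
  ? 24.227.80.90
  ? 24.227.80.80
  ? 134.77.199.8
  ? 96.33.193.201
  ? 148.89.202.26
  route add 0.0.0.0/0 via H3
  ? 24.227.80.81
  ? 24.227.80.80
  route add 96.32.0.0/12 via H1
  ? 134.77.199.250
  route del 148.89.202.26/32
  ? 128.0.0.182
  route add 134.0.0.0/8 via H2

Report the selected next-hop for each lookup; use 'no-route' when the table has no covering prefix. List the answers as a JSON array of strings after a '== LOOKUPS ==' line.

Apply in order:
  add 134.77.199.0/24 -> H0 at depth 24
  - 134.77.199.0/24 clear@24
  add 24.227.80.80/28 -> H2 at depth 28
  add 24.227.80.84/32 -> H0 at depth 32
  lookup 24.227.80.81: bits 00011000111000110101000001010 walk d0:-→d1:-→d2:-→d3:-→d4:-→d5:-→d6:-→d7:-→d8:-→d9:-→d10:-→d11:-→d12:-→d13:-→d14:-→d15:-→d16:-→d17:-→d18:-→d19:-→d20:-→d21:-→d22:-→d23:-→d24:-→d25:-→d26:-→d27:-→d28:H2→d29:- -> H2
  lookup 24.227.80.84: bits 00011000111000110101000001010100 walk d0:-→d1:-→d2:-→d3:-→d4:-→d5:-→d6:-→d7:-→d8:-→d9:-→d10:-→d11:-→d12:-→d13:-→d14:-→d15:-→d16:-→d17:-→d18:-→d19:-→d20:-→d21:-→d22:-→d23:-→d24:-→d25:-→d26:-→d27:-→d28:H2→d29:-→d30:-→d31:-→d32:H0 -> H0
  add 0.0.0.0/0 -> H1 at depth 0
  add 148.89.202.26/32 -> H2 at depth 32
  add 134.77.199.250/32 -> H0 at depth 32
  lookup 24.227.80.84: bits 00011000111000110101000001010100 walk d0:H1→d1:-→d2:-→d3:-→d4:-→d5:-→d6:-→d7:-→d8:-→d9:-→d10:-→d11:-→d12:-→d13:-→d14:-→d15:-→d16:-→d17:-→d18:-→d19:-→d20:-→d21:-→d22:-→d23:-→d24:-→d25:-→d26:-→d27:-→d28:H2→d29:-→d30:-→d31:-→d32:H0 -> H0
  lookup 24.227.80.92: bits 0001100011100011010100000101 walk d0:H1→d1:-→d2:-→d3:-→d4:-→d5:-→d6:-→d7:-→d8:-→d9:-→d10:-→d11:-→d12:-→d13:-→d14:-→d15:-→d16:-→d17:-→d18:-→d19:-→d20:-→d21:-→d22:-→d23:-→d24:-→d25:-→d26:-→d27:-→d28:H2 -> H2
  lookup 134.77.199.250: bits 10000110010011011100011111111010 walk d0:H1→d1:-→d2:-→d3:-→d4:-→d5:-→d6:-→d7:-→d8:-→d9:-→d10:-→d11:-→d12:-→d13:-→d14:-→d15:-→d16:-→d17:-→d18:-→d19:-→d20:-→d21:-→d22:-→d23:-→d24:-→d25:-→d26:-→d27:-→d28:-→d29:-→d30:-→d31:-→d32:H0 -> H0
  add 128.0.0.0/1 -> H2 at depth 1
  lookup 148.89.202.26: bits 10010100010110011100101000011010 walk d0:H1→d1:H2→d2:-→d3:-→d4:-→d5:-→d6:-→d7:-→d8:-→d9:-→d10:-→d11:-→d12:-→d13:-→d14:-→d15:-→d16:-→d17:-→d18:-→d19:-→d20:-→d21:-→d22:-→d23:-→d24:-→d25:-→d26:-→d27:-→d28:-→d29:-→d30:-→d31:-→d32:H2 -> H2
  lookup 140.17.173.12: bits 1000 walk d0:H1→d1:H2→d2:-→d3:-→d4:- -> H2
  lookup 24.227.80.84: bits 00011000111000110101000001010100 walk d0:H1→d1:-→d2:-→d3:-→d4:-→d5:-→d6:-→d7:-→d8:-→d9:-→d10:-→d11:-→d12:-→d13:-→d14:-→d15:-→d16:-→d17:-→d18:-→d19:-→d20:-→d21:-→d22:-→d23:-→d24:-→d25:-→d26:-→d27:-→d28:H2→d29:-→d30:-→d31:-→d32:H0 -> H0
  add 24.0.0.0/5 -> H1 at depth 5
  - 24.0.0.0/5 clear@5
  add 96.33.193.200/31 -> H3 at depth 31
  lookup 96.33.193.200: bits 0110000000100001110000011100100 walk d0:H1→d1:-→d2:-→d3:-→d4:-→d5:-→d6:-→d7:-→d8:-→d9:-→d10:-→d11:-→d12:-→d13:-→d14:-→d15:-→d16:-→d17:-→d18:-→d19:-→d20:-→d21:-→d22:-→d23:-→d24:-→d25:-→d26:-→d27:-→d28:-→d29:-→d30:-→d31:H3 -> H3
  add 134.77.199.0/24 -> H1 at depth 24
  lookup 250.152.20.206: bits 1 walk d0:H1→d1:H2 -> H2
  lookup 24.227.80.90: bits 0001100011100011010100000101 walk d0:H1→d1:-→d2:-→d3:-→d4:-→d5:-→d6:-→d7:-→d8:-→d9:-→d10:-→d11:-→d12:-→d13:-→d14:-→d15:-→d16:-→d17:-→d18:-→d19:-→d20:-→d21:-→d22:-→d23:-→d24:-→d25:-→d26:-→d27:-→d28:H2 -> H2
  lookup 24.227.80.80: bits 00011000111000110101000001010 walk d0:H1→d1:-→d2:-→d3:-→d4:-→d5:-→d6:-→d7:-→d8:-→d9:-→d10:-→d11:-→d12:-→d13:-→d14:-→d15:-→d16:-→d17:-→d18:-→d19:-→d20:-→d21:-→d22:-→d23:-→d24:-→d25:-→d26:-→d27:-→d28:H2→d29:- -> H2
  lookup 134.77.199.8: bits 100001100100110111000111 walk d0:H1→d1:H2→d2:-→d3:-→d4:-→d5:-→d6:-→d7:-→d8:-→d9:-→d10:-→d11:-→d12:-→d13:-→d14:-→d15:-→d16:-→d17:-→d18:-→d19:-→d20:-→d21:-→d22:-→d23:-→d24:H1 -> H1
  lookup 96.33.193.201: bits 0110000000100001110000011100100 walk d0:H1→d1:-→d2:-→d3:-→d4:-→d5:-→d6:-→d7:-→d8:-→d9:-→d10:-→d11:-→d12:-→d13:-→d14:-→d15:-→d16:-→d17:-→d18:-→d19:-→d20:-→d21:-→d22:-→d23:-→d24:-→d25:-→d26:-→d27:-→d28:-→d29:-→d30:-→d31:H3 -> H3
  lookup 148.89.202.26: bits 10010100010110011100101000011010 walk d0:H1→d1:H2→d2:-→d3:-→d4:-→d5:-→d6:-→d7:-→d8:-→d9:-→d10:-→d11:-→d12:-→d13:-→d14:-→d15:-→d16:-→d17:-→d18:-→d19:-→d20:-→d21:-→d22:-→d23:-→d24:-→d25:-→d26:-→d27:-→d28:-→d29:-→d30:-→d31:-→d32:H2 -> H2
  add 0.0.0.0/0 -> H3 at depth 0
  lookup 24.227.80.81: bits 00011000111000110101000001010 walk d0:H3→d1:-→d2:-→d3:-→d4:-→d5:-→d6:-→d7:-→d8:-→d9:-→d10:-→d11:-→d12:-→d13:-→d14:-→d15:-→d16:-→d17:-→d18:-→d19:-→d20:-→d21:-→d22:-→d23:-→d24:-→d25:-→d26:-→d27:-→d28:H2→d29:- -> H2
  lookup 24.227.80.80: bits 00011000111000110101000001010 walk d0:H3→d1:-→d2:-→d3:-→d4:-→d5:-→d6:-→d7:-→d8:-→d9:-→d10:-→d11:-→d12:-→d13:-→d14:-→d15:-→d16:-→d17:-→d18:-→d19:-→d20:-→d21:-→d22:-→d23:-→d24:-→d25:-→d26:-→d27:-→d28:H2→d29:- -> H2
  add 96.32.0.0/12 -> H1 at depth 12
  lookup 134.77.199.250: bits 10000110010011011100011111111010 walk d0:H3→d1:H2→d2:-→d3:-→d4:-→d5:-→d6:-→d7:-→d8:-→d9:-→d10:-→d11:-→d12:-→d13:-→d14:-→d15:-→d16:-→d17:-→d18:-→d19:-→d20:-→d21:-→d22:-→d23:-→d24:H1→d25:-→d26:-→d27:-→d28:-→d29:-→d30:-→d31:-→d32:H0 -> H0
  - 148.89.202.26/32 clear@32
  lookup 128.0.0.182: bits 10000 walk d0:H3→d1:H2→d2:-→d3:-→d4:-→d5:- -> H2
  add 134.0.0.0/8 -> H2 at depth 8

== LOOKUPS ==
["H2","H0","H0","H2","H0","H2","H2","H0","H3","H2","H2","H2","H1","H3","H2","H2","H2","H0","H2"]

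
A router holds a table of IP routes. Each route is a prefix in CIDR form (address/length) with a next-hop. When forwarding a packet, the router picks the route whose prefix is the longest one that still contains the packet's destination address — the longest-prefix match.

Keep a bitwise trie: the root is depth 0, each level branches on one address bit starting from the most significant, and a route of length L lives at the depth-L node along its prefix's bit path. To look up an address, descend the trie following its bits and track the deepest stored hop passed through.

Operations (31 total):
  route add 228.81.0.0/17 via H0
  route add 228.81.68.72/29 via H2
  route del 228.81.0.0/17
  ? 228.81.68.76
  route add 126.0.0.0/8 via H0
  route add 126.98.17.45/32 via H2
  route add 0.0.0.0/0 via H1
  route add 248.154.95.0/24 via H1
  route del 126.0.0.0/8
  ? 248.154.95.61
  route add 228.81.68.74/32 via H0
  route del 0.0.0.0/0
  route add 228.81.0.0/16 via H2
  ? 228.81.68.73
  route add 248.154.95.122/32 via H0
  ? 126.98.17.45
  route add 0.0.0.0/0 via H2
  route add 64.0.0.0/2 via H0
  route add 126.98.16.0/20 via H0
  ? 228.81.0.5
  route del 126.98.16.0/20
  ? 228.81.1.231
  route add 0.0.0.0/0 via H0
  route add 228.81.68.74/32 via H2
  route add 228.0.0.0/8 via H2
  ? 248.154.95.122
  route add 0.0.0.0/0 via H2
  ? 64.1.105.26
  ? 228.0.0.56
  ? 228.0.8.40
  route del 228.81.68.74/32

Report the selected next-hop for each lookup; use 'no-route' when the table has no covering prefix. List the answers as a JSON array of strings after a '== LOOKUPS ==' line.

Apply in order:
  + 228.81.0.0/17 (H0) depth=17
  + 228.81.68.72/29 (H2) depth=29
  del 228.81.0.0/17 (clear depth 17)
  ? 228.81.68.76  path d0:-→d1:-→d2:-→d3:-→d4:-→d5:-→d6:-→d7:-→d8:-→d9:-→d10:-→d11:-→d12:-→d13:-→d14:-→d15:-→d16:-→d17:-→d18:-→d19:-→d20:-→d21:-→d22:-→d23:-→d24:-→d25:-→d26:-→d27:-→d28:-→d29:H2  best=H2
  + 126.0.0.0/8 (H0) depth=8
  + 126.98.17.45/32 (H2) depth=32
  + 0.0.0.0/0 (H1) depth=0
  + 248.154.95.0/24 (H1) depth=24
  del 126.0.0.0/8 (clear depth 8)
  ? 248.154.95.61  path d0:H1→d1:-→d2:-→d3:-→d4:-→d5:-→d6:-→d7:-→d8:-→d9:-→d10:-→d11:-→d12:-→d13:-→d14:-→d15:-→d16:-→d17:-→d18:-→d19:-→d20:-→d21:-→d22:-→d23:-→d24:H1  best=H1
  + 228.81.68.74/32 (H0) depth=32
  del 0.0.0.0/0 (clear depth 0)
  + 228.81.0.0/16 (H2) depth=16
  ? 228.81.68.73  path d0:-→d1:-→d2:-→d3:-→d4:-→d5:-→d6:-→d7:-→d8:-→d9:-→d10:-→d11:-→d12:-→d13:-→d14:-→d15:-→d16:H2→d17:-→d18:-→d19:-→d20:-→d21:-→d22:-→d23:-→d24:-→d25:-→d26:-→d27:-→d28:-→d29:H2→d30:-  best=H2
  + 248.154.95.122/32 (H0) depth=32
  ? 126.98.17.45  path d0:-→d1:-→d2:-→d3:-→d4:-→d5:-→d6:-→d7:-→d8:-→d9:-→d10:-→d11:-→d12:-→d13:-→d14:-→d15:-→d16:-→d17:-→d18:-→d19:-→d20:-→d21:-→d22:-→d23:-→d24:-→d25:-→d26:-→d27:-→d28:-→d29:-→d30:-→d31:-→d32:H2  best=H2
  + 0.0.0.0/0 (H2) depth=0
  + 64.0.0.0/2 (H0) depth=2
  + 126.98.16.0/20 (H0) depth=20
  ? 228.81.0.5  path d0:H2→d1:-→d2:-→d3:-→d4:-→d5:-→d6:-→d7:-→d8:-→d9:-→d10:-→d11:-→d12:-→d13:-→d14:-→d15:-→d16:H2→d17:-  best=H2
  del 126.98.16.0/20 (clear depth 20)
  ? 228.81.1.231  path d0:H2→d1:-→d2:-→d3:-→d4:-→d5:-→d6:-→d7:-→d8:-→d9:-→d10:-→d11:-→d12:-→d13:-→d14:-→d15:-→d16:H2→d17:-  best=H2
  + 0.0.0.0/0 (H0) depth=0
  + 228.81.68.74/32 (H2) depth=32
  + 228.0.0.0/8 (H2) depth=8
  ? 248.154.95.122  path d0:H0→d1:-→d2:-→d3:-→d4:-→d5:-→d6:-→d7:-→d8:-→d9:-→d10:-→d11:-→d12:-→d13:-→d14:-→d15:-→d16:-→d17:-→d18:-→d19:-→d20:-→d21:-→d22:-→d23:-→d24:H1→d25:-→d26:-→d27:-→d28:-→d29:-→d30:-→d31:-→d32:H0  best=H0
  + 0.0.0.0/0 (H2) depth=0
  ? 64.1.105.26  path d0:H2→d1:-→d2:H0  best=H0
  ? 228.0.0.56  path d0:H2→d1:-→d2:-→d3:-→d4:-→d5:-→d6:-→d7:-→d8:H2→d9:-  best=H2
  ? 228.0.8.40  path d0:H2→d1:-→d2:-→d3:-→d4:-→d5:-→d6:-→d7:-→d8:H2→d9:-  best=H2
  del 228.81.68.74/32 (clear depth 32)

== LOOKUPS ==
["H2","H1","H2","H2","H2","H2","H0","H0","H2","H2"]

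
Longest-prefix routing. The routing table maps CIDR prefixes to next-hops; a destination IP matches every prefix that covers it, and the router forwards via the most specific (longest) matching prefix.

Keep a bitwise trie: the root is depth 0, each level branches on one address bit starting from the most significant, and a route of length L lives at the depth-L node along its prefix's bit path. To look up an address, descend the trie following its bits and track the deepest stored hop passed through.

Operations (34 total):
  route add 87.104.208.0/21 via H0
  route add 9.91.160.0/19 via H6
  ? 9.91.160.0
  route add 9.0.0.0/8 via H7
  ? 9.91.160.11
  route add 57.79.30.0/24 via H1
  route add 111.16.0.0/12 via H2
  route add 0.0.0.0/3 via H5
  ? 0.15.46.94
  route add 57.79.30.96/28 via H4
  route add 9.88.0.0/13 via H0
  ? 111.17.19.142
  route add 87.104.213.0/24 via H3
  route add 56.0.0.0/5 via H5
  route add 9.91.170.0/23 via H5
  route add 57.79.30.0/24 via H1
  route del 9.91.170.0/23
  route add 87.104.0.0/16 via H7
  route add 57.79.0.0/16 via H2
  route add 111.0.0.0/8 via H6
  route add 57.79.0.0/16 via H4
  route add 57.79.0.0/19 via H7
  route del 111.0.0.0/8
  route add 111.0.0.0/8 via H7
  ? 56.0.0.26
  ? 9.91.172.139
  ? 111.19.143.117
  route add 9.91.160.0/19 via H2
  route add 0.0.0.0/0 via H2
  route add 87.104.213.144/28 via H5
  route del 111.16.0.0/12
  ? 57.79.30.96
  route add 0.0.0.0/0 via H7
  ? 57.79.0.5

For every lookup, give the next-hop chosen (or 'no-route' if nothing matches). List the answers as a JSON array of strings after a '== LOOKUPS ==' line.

Apply in order:
  + 87.104.208.0/21 (H0) depth=21
  + 9.91.160.0/19 (H6) depth=19
  ? 9.91.160.0  path d0:-→d1:-→d2:-→d3:-→d4:-→d5:-→d6:-→d7:-→d8:-→d9:-→d10:-→d11:-→d12:-→d13:-→d14:-→d15:-→d16:-→d17:-→d18:-→d19:H6  best=H6
  + 9.0.0.0/8 (H7) depth=8
  ? 9.91.160.11  path d0:-→d1:-→d2:-→d3:-→d4:-→d5:-→d6:-→d7:-→d8:H7→d9:-→d10:-→d11:-→d12:-→d13:-→d14:-→d15:-→d16:-→d17:-→d18:-→d19:H6  best=H6
  + 57.79.30.0/24 (H1) depth=24
  + 111.16.0.0/12 (H2) depth=12
  + 0.0.0.0/3 (H5) depth=3
  ? 0.15.46.94  path d0:-→d1:-→d2:-→d3:H5→d4:-  best=H5
  + 57.79.30.96/28 (H4) depth=28
  + 9.88.0.0/13 (H0) depth=13
  ? 111.17.19.142  path d0:-→d1:-→d2:-→d3:-→d4:-→d5:-→d6:-→d7:-→d8:-→d9:-→d10:-→d11:-→d12:H2  best=H2
  + 87.104.213.0/24 (H3) depth=24
  + 56.0.0.0/5 (H5) depth=5
  + 9.91.170.0/23 (H5) depth=23
  + 57.79.30.0/24 (H1) depth=24
  - 9.91.170.0/23 clear@23
  + 87.104.0.0/16 (H7) depth=16
  + 57.79.0.0/16 (H2) depth=16
  + 111.0.0.0/8 (H6) depth=8
  + 57.79.0.0/16 (H4) depth=16
  + 57.79.0.0/19 (H7) depth=19
  - 111.0.0.0/8 clear@8
  + 111.0.0.0/8 (H7) depth=8
  ? 56.0.0.26  path d0:-→d1:-→d2:-→d3:-→d4:-→d5:H5→d6:-→d7:-  best=H5
  ? 9.91.172.139  path d0:-→d1:-→d2:-→d3:H5→d4:-→d5:-→d6:-→d7:-→d8:H7→d9:-→d10:-→d11:-→d12:-→d13:H0→d14:-→d15:-→d16:-→d17:-→d18:-→d19:H6→d20:-→d21:-  best=H6
  ? 111.19.143.117  path d0:-→d1:-→d2:-→d3:-→d4:-→d5:-→d6:-→d7:-→d8:H7→d9:-→d10:-→d11:-→d12:H2  best=H2
  + 9.91.160.0/19 (H2) depth=19
  + 0.0.0.0/0 (H2) depth=0
  + 87.104.213.144/28 (H5) depth=28
  - 111.16.0.0/12 clear@12
  ? 57.79.30.96  path d0:H2→d1:-→d2:-→d3:-→d4:-→d5:H5→d6:-→d7:-→d8:-→d9:-→d10:-→d11:-→d12:-→d13:-→d14:-→d15:-→d16:H4→d17:-→d18:-→d19:H7→d20:-→d21:-→d22:-→d23:-→d24:H1→d25:-→d26:-→d27:-→d28:H4  best=H4
  + 0.0.0.0/0 (H7) depth=0
  ? 57.79.0.5  path d0:H7→d1:-→d2:-→d3:-→d4:-→d5:H5→d6:-→d7:-→d8:-→d9:-→d10:-→d11:-→d12:-→d13:-→d14:-→d15:-→d16:H4→d17:-→d18:-→d19:H7  best=H7

== LOOKUPS ==
["H6","H6","H5","H2","H5","H6","H2","H4","H7"]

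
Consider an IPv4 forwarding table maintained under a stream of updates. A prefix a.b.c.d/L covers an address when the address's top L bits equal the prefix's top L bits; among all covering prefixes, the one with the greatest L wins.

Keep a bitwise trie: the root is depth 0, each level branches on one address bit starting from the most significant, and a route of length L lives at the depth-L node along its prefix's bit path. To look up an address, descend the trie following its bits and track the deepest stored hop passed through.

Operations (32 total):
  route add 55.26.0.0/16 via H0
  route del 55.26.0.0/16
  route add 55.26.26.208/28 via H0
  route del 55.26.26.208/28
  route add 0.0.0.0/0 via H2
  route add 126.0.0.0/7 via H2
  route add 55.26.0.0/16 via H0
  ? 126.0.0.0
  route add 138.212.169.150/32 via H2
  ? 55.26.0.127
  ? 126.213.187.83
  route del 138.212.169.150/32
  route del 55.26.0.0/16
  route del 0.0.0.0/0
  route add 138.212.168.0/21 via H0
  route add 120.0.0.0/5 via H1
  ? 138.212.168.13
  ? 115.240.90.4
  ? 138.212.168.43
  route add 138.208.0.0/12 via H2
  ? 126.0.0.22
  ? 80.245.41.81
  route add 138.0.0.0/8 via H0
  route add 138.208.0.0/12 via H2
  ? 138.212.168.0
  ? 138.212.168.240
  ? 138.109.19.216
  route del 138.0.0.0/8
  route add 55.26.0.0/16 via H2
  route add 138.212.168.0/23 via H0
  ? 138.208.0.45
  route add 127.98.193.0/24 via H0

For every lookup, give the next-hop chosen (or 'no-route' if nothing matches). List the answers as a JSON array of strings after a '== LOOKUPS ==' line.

Trace:
  add 55.26.0.0/16 -> H0 at depth 16
  del 55.26.0.0/16 (clear depth 16)
  add 55.26.26.208/28 -> H0 at depth 28
  del 55.26.26.208/28 (clear depth 28)
  add 0.0.0.0/0 -> H2 at depth 0
  add 126.0.0.0/7 -> H2 at depth 7
  add 55.26.0.0/16 -> H0 at depth 16
  lookup 126.0.0.0: bits 0111111 walk d0:H2→d1:-→d2:-→d3:-→d4:-→d5:-→d6:-→d7:H2 -> H2
  add 138.212.169.150/32 -> H2 at depth 32
  lookup 55.26.0.127: bits 0011011100011010000 walk d0:H2→d1:-→d2:-→d3:-→d4:-→d5:-→d6:-→d7:-→d8:-→d9:-→d10:-→d11:-→d12:-→d13:-→d14:-→d15:-→d16:H0→d17:-→d18:-→d19:- -> H0
  lookup 126.213.187.83: bits 0111111 walk d0:H2→d1:-→d2:-→d3:-→d4:-→d5:-→d6:-→d7:H2 -> H2
  del 138.212.169.150/32 (clear depth 32)
  del 55.26.0.0/16 (clear depth 16)
  del 0.0.0.0/0 (clear depth 0)
  add 138.212.168.0/21 -> H0 at depth 21
  add 120.0.0.0/5 -> H1 at depth 5
  lookup 138.212.168.13: bits 10001010110101001010100 walk d0:-→d1:-→d2:-→d3:-→d4:-→d5:-→d6:-→d7:-→d8:-→d9:-→d10:-→d11:-→d12:-→d13:-→d14:-→d15:-→d16:-→d17:-→d18:-→d19:-→d20:-→d21:H0→d22:-→d23:- -> H0
  lookup 115.240.90.4: bits 0111 walk d0:-→d1:-→d2:-→d3:-→d4:- -> no-route
  lookup 138.212.168.43: bits 10001010110101001010100 walk d0:-→d1:-→d2:-→d3:-→d4:-→d5:-→d6:-→d7:-→d8:-→d9:-→d10:-→d11:-→d12:-→d13:-→d14:-→d15:-→d16:-→d17:-→d18:-→d19:-→d20:-→d21:H0→d22:-→d23:- -> H0
  add 138.208.0.0/12 -> H2 at depth 12
  lookup 126.0.0.22: bits 0111111 walk d0:-→d1:-→d2:-→d3:-→d4:-→d5:H1→d6:-→d7:H2 -> H2
  lookup 80.245.41.81: bits 01 walk d0:-→d1:-→d2:- -> no-route
  add 138.0.0.0/8 -> H0 at depth 8
  add 138.208.0.0/12 -> H2 at depth 12
  lookup 138.212.168.0: bits 10001010110101001010100 walk d0:-→d1:-→d2:-→d3:-→d4:-→d5:-→d6:-→d7:-→d8:H0→d9:-→d10:-→d11:-→d12:H2→d13:-→d14:-→d15:-→d16:-→d17:-→d18:-→d19:-→d20:-→d21:H0→d22:-→d23:- -> H0
  lookup 138.212.168.240: bits 10001010110101001010100 walk d0:-→d1:-→d2:-→d3:-→d4:-→d5:-→d6:-→d7:-→d8:H0→d9:-→d10:-→d11:-→d12:H2→d13:-→d14:-→d15:-→d16:-→d17:-→d18:-→d19:-→d20:-→d21:H0→d22:-→d23:- -> H0
  lookup 138.109.19.216: bits 10001010 walk d0:-→d1:-→d2:-→d3:-→d4:-→d5:-→d6:-→d7:-→d8:H0 -> H0
  del 138.0.0.0/8 (clear depth 8)
  add 55.26.0.0/16 -> H2 at depth 16
  add 138.212.168.0/23 -> H0 at depth 23
  lookup 138.208.0.45: bits 1000101011010 walk d0:-→d1:-→d2:-→d3:-→d4:-→d5:-→d6:-→d7:-→d8:-→d9:-→d10:-→d11:-→d12:H2→d13:- -> H2
  add 127.98.193.0/24 -> H0 at depth 24

== LOOKUPS ==
["H2","H0","H2","H0","no-route","H0","H2","no-route","H0","H0","H0","H2"]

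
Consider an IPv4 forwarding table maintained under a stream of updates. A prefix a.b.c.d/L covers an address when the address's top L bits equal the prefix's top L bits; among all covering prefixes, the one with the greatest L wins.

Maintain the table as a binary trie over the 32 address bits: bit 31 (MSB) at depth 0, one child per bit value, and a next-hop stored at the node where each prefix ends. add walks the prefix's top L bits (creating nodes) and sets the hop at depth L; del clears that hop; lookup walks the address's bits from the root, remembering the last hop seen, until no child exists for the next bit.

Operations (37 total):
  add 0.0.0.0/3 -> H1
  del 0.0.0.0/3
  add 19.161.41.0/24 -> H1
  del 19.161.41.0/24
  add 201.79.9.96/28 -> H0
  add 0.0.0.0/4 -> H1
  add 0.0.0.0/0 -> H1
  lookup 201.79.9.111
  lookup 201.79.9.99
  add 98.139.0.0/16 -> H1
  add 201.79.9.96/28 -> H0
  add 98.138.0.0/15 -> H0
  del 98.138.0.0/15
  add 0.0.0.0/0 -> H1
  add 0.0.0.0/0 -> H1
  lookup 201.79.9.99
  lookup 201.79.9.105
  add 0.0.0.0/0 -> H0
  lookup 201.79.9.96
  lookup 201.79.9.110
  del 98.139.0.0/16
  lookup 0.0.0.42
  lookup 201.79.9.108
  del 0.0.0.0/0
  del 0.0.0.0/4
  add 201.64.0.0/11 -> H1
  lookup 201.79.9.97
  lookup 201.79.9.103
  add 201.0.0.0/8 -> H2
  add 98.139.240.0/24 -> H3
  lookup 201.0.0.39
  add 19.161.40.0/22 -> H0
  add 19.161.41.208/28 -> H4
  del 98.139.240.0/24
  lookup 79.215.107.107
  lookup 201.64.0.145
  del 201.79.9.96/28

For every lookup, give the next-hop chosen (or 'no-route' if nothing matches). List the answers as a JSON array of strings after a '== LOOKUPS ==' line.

Trace:
  + 0.0.0.0/3 (H1) depth=3
  del 0.0.0.0/3 (clear depth 3)
  + 19.161.41.0/24 (H1) depth=24
  del 19.161.41.0/24 (clear depth 24)
  + 201.79.9.96/28 (H0) depth=28
  + 0.0.0.0/4 (H1) depth=4
  + 0.0.0.0/0 (H1) depth=0
  ? 201.79.9.111  path d0:H1→d1:-→d2:-→d3:-→d4:-→d5:-→d6:-→d7:-→d8:-→d9:-→d10:-→d11:-→d12:-→d13:-→d14:-→d15:-→d16:-→d17:-→d18:-→d19:-→d20:-→d21:-→d22:-→d23:-→d24:-→d25:-→d26:-→d27:-→d28:H0  best=H0
  ? 201.79.9.99  path d0:H1→d1:-→d2:-→d3:-→d4:-→d5:-→d6:-→d7:-→d8:-→d9:-→d10:-→d11:-→d12:-→d13:-→d14:-→d15:-→d16:-→d17:-→d18:-→d19:-→d20:-→d21:-→d22:-→d23:-→d24:-→d25:-→d26:-→d27:-→d28:H0  best=H0
  + 98.139.0.0/16 (H1) depth=16
  + 201.79.9.96/28 (H0) depth=28
  + 98.138.0.0/15 (H0) depth=15
  del 98.138.0.0/15 (clear depth 15)
  + 0.0.0.0/0 (H1) depth=0
  + 0.0.0.0/0 (H1) depth=0
  ? 201.79.9.99  path d0:H1→d1:-→d2:-→d3:-→d4:-→d5:-→d6:-→d7:-→d8:-→d9:-→d10:-→d11:-→d12:-→d13:-→d14:-→d15:-→d16:-→d17:-→d18:-→d19:-→d20:-→d21:-→d22:-→d23:-→d24:-→d25:-→d26:-→d27:-→d28:H0  best=H0
  ? 201.79.9.105  path d0:H1→d1:-→d2:-→d3:-→d4:-→d5:-→d6:-→d7:-→d8:-→d9:-→d10:-→d11:-→d12:-→d13:-→d14:-→d15:-→d16:-→d17:-→d18:-→d19:-→d20:-→d21:-→d22:-→d23:-→d24:-→d25:-→d26:-→d27:-→d28:H0  best=H0
  + 0.0.0.0/0 (H0) depth=0
  ? 201.79.9.96  path d0:H0→d1:-→d2:-→d3:-→d4:-→d5:-→d6:-→d7:-→d8:-→d9:-→d10:-→d11:-→d12:-→d13:-→d14:-→d15:-→d16:-→d17:-→d18:-→d19:-→d20:-→d21:-→d22:-→d23:-→d24:-→d25:-→d26:-→d27:-→d28:H0  best=H0
  ? 201.79.9.110  path d0:H0→d1:-→d2:-→d3:-→d4:-→d5:-→d6:-→d7:-→d8:-→d9:-→d10:-→d11:-→d12:-→d13:-→d14:-→d15:-→d16:-→d17:-→d18:-→d19:-→d20:-→d21:-→d22:-→d23:-→d24:-→d25:-→d26:-→d27:-→d28:H0  best=H0
  del 98.139.0.0/16 (clear depth 16)
  ? 0.0.0.42  path d0:H0→d1:-→d2:-→d3:-→d4:H1  best=H1
  ? 201.79.9.108  path d0:H0→d1:-→d2:-→d3:-→d4:-→d5:-→d6:-→d7:-→d8:-→d9:-→d10:-→d11:-→d12:-→d13:-→d14:-→d15:-→d16:-→d17:-→d18:-→d19:-→d20:-→d21:-→d22:-→d23:-→d24:-→d25:-→d26:-→d27:-→d28:H0  best=H0
  del 0.0.0.0/0 (clear depth 0)
  del 0.0.0.0/4 (clear depth 4)
  + 201.64.0.0/11 (H1) depth=11
  ? 201.79.9.97  path d0:-→d1:-→d2:-→d3:-→d4:-→d5:-→d6:-→d7:-→d8:-→d9:-→d10:-→d11:H1→d12:-→d13:-→d14:-→d15:-→d16:-→d17:-→d18:-→d19:-→d20:-→d21:-→d22:-→d23:-→d24:-→d25:-→d26:-→d27:-→d28:H0  best=H0
  ? 201.79.9.103  path d0:-→d1:-→d2:-→d3:-→d4:-→d5:-→d6:-→d7:-→d8:-→d9:-→d10:-→d11:H1→d12:-→d13:-→d14:-→d15:-→d16:-→d17:-→d18:-→d19:-→d20:-→d21:-→d22:-→d23:-→d24:-→d25:-→d26:-→d27:-→d28:H0  best=H0
  + 201.0.0.0/8 (H2) depth=8
  + 98.139.240.0/24 (H3) depth=24
  ? 201.0.0.39  path d0:-→d1:-→d2:-→d3:-→d4:-→d5:-→d6:-→d7:-→d8:H2→d9:-  best=H2
  + 19.161.40.0/22 (H0) depth=22
  + 19.161.41.208/28 (H4) depth=28
  del 98.139.240.0/24 (clear depth 24)
  ? 79.215.107.107  path d0:-→d1:-→d2:-  best=no-route
  ? 201.64.0.145  path d0:-→d1:-→d2:-→d3:-→d4:-→d5:-→d6:-→d7:-→d8:H2→d9:-→d10:-→d11:H1→d12:-  best=H1
  del 201.79.9.96/28 (clear depth 28)

== LOOKUPS ==
["H0","H0","H0","H0","H0","H0","H1","H0","H0","H0","H2","no-route","H1"]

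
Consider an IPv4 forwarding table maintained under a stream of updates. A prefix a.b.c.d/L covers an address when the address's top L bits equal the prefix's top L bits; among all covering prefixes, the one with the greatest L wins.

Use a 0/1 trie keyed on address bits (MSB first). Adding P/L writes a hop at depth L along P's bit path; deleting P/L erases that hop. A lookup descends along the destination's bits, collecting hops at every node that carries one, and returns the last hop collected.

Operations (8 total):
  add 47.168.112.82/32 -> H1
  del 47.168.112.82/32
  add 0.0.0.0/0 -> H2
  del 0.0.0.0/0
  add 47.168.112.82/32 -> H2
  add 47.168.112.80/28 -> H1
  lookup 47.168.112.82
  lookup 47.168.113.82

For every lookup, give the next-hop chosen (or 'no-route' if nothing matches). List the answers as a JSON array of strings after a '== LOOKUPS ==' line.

Trace:
  add 47.168.112.82/32 -> H1 at depth 32
  - 47.168.112.82/32 clear@32
  add 0.0.0.0/0 -> H2 at depth 0
  - 0.0.0.0/0 clear@0
  add 47.168.112.82/32 -> H2 at depth 32
  add 47.168.112.80/28 -> H1 at depth 28
  lookup 47.168.112.82: bits 00101111101010000111000001010010 walk d0:-→d1:-→d2:-→d3:-→d4:-→d5:-→d6:-→d7:-→d8:-→d9:-→d10:-→d11:-→d12:-→d13:-→d14:-→d15:-→d16:-→d17:-→d18:-→d19:-→d20:-→d21:-→d22:-→d23:-→d24:-→d25:-→d26:-→d27:-→d28:H1→d29:-→d30:-→d31:-→d32:H2 -> H2
  lookup 47.168.113.82: bits 00101111101010000111000 walk d0:-→d1:-→d2:-→d3:-→d4:-→d5:-→d6:-→d7:-→d8:-→d9:-→d10:-→d11:-→d12:-→d13:-→d14:-→d15:-→d16:-→d17:-→d18:-→d19:-→d20:-→d21:-→d22:-→d23:- -> no-route

== LOOKUPS ==
["H2","no-route"]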